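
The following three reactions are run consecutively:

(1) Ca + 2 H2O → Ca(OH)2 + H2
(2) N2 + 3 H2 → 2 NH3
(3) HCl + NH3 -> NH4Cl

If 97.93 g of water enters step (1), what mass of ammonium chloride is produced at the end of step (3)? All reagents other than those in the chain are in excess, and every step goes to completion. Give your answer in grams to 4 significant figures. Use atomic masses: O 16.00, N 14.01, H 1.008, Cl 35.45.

M(H2O) = 2(1.008) + 16.00 = 18.016 g/mol.
M(NH4Cl) = 14.01 + 4(1.008) + 35.45 = 53.492 g/mol.
n(H2O) = 97.93 / 18.016 = 5.4357 mol.
Reaction (1): H2O→H2 ratio 2:1 ⇒ n(H2) = 2.7179 mol.
Reaction (2): H2→NH3 ratio 3:2 ⇒ n(NH3) = 1.8119 mol.
Reaction (3): NH3→NH4Cl ratio 1:1 ⇒ n(NH4Cl) = 1.8119 mol.
Mass of NH4Cl = 1.8119 × 53.492 = 96.923 g.

96.92 g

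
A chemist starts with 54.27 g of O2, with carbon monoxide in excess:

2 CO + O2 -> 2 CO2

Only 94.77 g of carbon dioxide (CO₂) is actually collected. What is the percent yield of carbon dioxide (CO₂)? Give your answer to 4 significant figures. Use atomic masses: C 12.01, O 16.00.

63.49 %

M(O2) = 2(16.00) = 32.00 g/mol.
M(CO2) = 12.01 + 2(16.00) = 44.01 g/mol.
n(O2) = 54.270 g / 32.00 g/mol = 1.6959 mol.
From the equation the O2:CO2 mole ratio is 1:2, so n(CO2) = 1.6959 × 2/1 = 3.3919 mol.
Mass of CO2 = 3.3919 mol × 44.01 g/mol = 149.28 g.
This is the theoretical yield. Percent yield = 94.77 g / 149.28 g × 100% = 63.486%.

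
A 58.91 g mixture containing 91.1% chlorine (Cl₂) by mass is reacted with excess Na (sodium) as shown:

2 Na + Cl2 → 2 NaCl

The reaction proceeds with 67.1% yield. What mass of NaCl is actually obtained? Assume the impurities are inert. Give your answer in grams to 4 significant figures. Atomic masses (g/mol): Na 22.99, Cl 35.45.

Pure Cl2 available = 58.91 g × 0.911 = 53.667 g.
M(Cl2) = 2(35.45) = 70.90 g/mol.
M(NaCl) = 22.99 + 35.45 = 58.44 g/mol.
n(Cl2) = 53.667 g / 70.90 g/mol = 0.75694 mol.
From the equation the Cl2:NaCl mole ratio is 1:2, so n(NaCl) = 0.75694 × 2/1 = 1.5139 mol.
Mass of NaCl = 1.5139 mol × 58.44 g/mol = 88.471 g.
Actual mass collected = 88.471 g × 0.671 = 59.364 g.

59.36 g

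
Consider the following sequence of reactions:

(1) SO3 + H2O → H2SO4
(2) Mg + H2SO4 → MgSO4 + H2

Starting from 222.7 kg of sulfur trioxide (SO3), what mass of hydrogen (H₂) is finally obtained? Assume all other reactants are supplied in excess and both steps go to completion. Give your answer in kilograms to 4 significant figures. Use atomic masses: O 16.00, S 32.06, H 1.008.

M(SO3) = 32.06 + 3(16.00) = 80.06 g/mol.
M(H2) = 2(1.008) = 2.016 g/mol.
222.7 kg = 222700 g.
n(SO3) = 222700 / 80.06 = 2781.7 mol.
Step 1 gives a 1:1 ratio of SO3 to H2SO4, so n(H2SO4) = 2781.7 mol.
In step 2 the H2SO4:H2 ratio is 1:1, so n(H2) = 2781.7 mol.
Mass of H2 = 2781.7 × 2.016 = 5607.8 g = 5.608 kg.

5.608 kg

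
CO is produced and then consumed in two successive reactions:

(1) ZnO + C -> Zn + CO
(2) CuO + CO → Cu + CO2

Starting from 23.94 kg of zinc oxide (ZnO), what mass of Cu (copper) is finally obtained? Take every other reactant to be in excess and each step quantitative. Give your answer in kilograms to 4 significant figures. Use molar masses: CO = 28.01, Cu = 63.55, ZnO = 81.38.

23.94 kg = 23940 g.
n(ZnO) = 23940 / 81.38 = 294.18 mol.
Step 1 gives a 1:1 ratio of ZnO to CO, so n(CO) = 294.18 mol.
In step 2 the CO:Cu ratio is 1:1, so n(Cu) = 294.18 mol.
Mass of Cu = 294.18 × 63.55 = 18695 g = 18.69 kg.

18.69 kg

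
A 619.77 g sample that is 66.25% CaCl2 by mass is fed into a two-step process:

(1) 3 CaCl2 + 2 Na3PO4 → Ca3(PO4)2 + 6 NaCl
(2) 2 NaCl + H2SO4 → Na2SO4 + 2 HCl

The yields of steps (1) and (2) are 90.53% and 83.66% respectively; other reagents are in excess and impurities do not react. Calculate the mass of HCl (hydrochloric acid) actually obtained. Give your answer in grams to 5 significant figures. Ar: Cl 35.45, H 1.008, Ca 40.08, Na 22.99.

Pure CaCl2 = 619.77 × 0.6625 = 410.598 g.
M(CaCl2) = 40.08 + 2(35.45) = 110.98 g/mol.
M(HCl) = 1.008 + 35.45 = 36.458 g/mol.
n(CaCl2) = 410.598 / 110.98 = 3.69974 mol.
Step 1 (CaCl2:NaCl = 3:6): theoretical n(NaCl) = 7.39949 mol; at 90.53% yield, n(NaCl) = 6.69876 mol.
Step 2 (NaCl:HCl = 2:2): theoretical n(HCl) = 6.69876 mol, so theoretical mass = 6.69876 × 36.458 = 244.223 g.
At 83.66% yield, actual mass of HCl = 244.223 × 0.8366 = 204.317 g.

204.32 g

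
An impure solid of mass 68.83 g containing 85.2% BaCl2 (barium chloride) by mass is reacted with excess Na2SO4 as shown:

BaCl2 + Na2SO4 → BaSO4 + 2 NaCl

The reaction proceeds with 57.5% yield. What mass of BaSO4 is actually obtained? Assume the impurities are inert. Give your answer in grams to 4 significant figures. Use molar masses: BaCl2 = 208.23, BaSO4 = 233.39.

37.79 g

Pure BaCl2 available = 68.83 g × 0.852 = 58.643 g.
n(BaCl2) = 58.643 g / 208.23 g/mol = 0.28163 mol.
From the equation the BaCl2:BaSO4 mole ratio is 1:1, so n(BaSO4) = 0.28163 × 1/1 = 0.28163 mol.
Mass of BaSO4 = 0.28163 mol × 233.39 g/mol = 65.729 g.
Actual mass collected = 65.729 g × 0.575 = 37.794 g.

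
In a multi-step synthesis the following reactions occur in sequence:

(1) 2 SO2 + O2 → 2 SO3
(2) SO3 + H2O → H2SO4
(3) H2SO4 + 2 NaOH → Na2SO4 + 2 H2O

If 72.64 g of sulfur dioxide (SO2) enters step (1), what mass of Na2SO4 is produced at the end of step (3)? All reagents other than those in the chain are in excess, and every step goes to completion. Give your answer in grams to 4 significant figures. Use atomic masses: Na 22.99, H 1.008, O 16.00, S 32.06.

161.1 g

M(SO2) = 32.06 + 2(16.00) = 64.06 g/mol.
M(Na2SO4) = 2(22.99) + 32.06 + 4(16.00) = 142.04 g/mol.
n(SO2) = 72.64 / 64.06 = 1.1339 mol.
Reaction (1): SO2→SO3 ratio 2:2 ⇒ n(SO3) = 1.1339 mol.
Reaction (2): SO3→H2SO4 ratio 1:1 ⇒ n(H2SO4) = 1.1339 mol.
Reaction (3): H2SO4→Na2SO4 ratio 1:1 ⇒ n(Na2SO4) = 1.1339 mol.
Mass of Na2SO4 = 1.1339 × 142.04 = 161.06 g.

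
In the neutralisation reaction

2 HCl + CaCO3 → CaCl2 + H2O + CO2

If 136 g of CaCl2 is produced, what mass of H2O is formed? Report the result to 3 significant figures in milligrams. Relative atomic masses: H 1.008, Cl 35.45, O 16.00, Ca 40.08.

22100 mg

M(CaCl2) = 40.08 + 2(35.45) = 110.98 g/mol.
M(H2O) = 2(1.008) + 16.00 = 18.016 g/mol.
n(CaCl2) = 136.0 g / 110.98 g/mol = 1.225 mol.
From the equation the CaCl2:H2O mole ratio is 1:1, so n(H2O) = 1.225 × 1/1 = 1.225 mol.
Mass of H2O = 1.225 mol × 18.016 g/mol = 22.08 g.
Converting to mg: 22.08 g = 22100 mg.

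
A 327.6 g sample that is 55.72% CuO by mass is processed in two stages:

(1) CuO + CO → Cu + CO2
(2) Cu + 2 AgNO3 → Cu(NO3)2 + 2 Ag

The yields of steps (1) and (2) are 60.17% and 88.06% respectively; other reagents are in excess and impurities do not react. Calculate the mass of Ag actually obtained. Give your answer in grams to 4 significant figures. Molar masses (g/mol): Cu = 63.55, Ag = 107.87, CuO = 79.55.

Pure CuO = 327.6 × 0.5572 = 182.54 g.
n(CuO) = 182.54 / 79.55 = 2.2946 mol.
Step 1 (CuO:Cu = 1:1): theoretical n(Cu) = 2.2946 mol; at 60.17% yield, n(Cu) = 1.3807 mol.
Step 2 (Cu:Ag = 1:2): theoretical n(Ag) = 2.7614 mol, so theoretical mass = 2.7614 × 107.87 = 297.87 g.
At 88.06% yield, actual mass of Ag = 297.87 × 0.8806 = 262.30 g.

262.3 g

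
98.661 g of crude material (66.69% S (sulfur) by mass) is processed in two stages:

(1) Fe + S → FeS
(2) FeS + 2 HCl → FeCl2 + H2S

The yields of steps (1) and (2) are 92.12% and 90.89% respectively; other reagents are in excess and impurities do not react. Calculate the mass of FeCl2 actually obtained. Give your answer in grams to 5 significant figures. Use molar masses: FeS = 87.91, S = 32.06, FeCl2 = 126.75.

217.80 g

Pure S = 98.661 × 0.6669 = 65.7970 g.
n(S) = 65.7970 / 32.06 = 2.05231 mol.
Step 1 (S:FeS = 1:1): theoretical n(FeS) = 2.05231 mol; at 92.12% yield, n(FeS) = 1.89059 mol.
Step 2 (FeS:FeCl2 = 1:1): theoretical n(FeCl2) = 1.89059 mol, so theoretical mass = 1.89059 × 126.75 = 239.632 g.
At 90.89% yield, actual mass of FeCl2 = 239.632 × 0.9089 = 217.801 g.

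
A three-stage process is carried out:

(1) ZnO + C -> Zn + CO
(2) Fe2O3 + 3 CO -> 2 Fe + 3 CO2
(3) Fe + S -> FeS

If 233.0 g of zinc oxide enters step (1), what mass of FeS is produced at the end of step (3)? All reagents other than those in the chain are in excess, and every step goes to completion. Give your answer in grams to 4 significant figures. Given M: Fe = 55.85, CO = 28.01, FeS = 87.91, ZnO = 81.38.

167.8 g

n(ZnO) = 233.0 / 81.38 = 2.8631 mol.
Reaction (1): ZnO→CO ratio 1:1 ⇒ n(CO) = 2.8631 mol.
Reaction (2): CO→Fe ratio 3:2 ⇒ n(Fe) = 1.9087 mol.
Reaction (3): Fe→FeS ratio 1:1 ⇒ n(FeS) = 1.9087 mol.
Mass of FeS = 1.9087 × 87.91 = 167.80 g.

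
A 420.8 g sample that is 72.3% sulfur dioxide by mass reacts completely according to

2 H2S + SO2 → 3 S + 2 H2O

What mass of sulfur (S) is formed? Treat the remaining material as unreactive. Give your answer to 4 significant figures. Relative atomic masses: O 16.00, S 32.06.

456.8 g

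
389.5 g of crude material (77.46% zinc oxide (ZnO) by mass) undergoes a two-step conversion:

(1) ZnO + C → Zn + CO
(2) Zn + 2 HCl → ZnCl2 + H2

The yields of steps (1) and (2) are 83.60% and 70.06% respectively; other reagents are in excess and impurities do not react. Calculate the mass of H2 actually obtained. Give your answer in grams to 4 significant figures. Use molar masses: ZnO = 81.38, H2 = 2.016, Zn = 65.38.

4.378 g

Pure ZnO = 389.5 × 0.7746 = 301.71 g.
n(ZnO) = 301.71 / 81.38 = 3.7074 mol.
Step 1 (ZnO:Zn = 1:1): theoretical n(Zn) = 3.7074 mol; at 83.60% yield, n(Zn) = 3.0994 mol.
Step 2 (Zn:H2 = 1:1): theoretical n(H2) = 3.0994 mol, so theoretical mass = 3.0994 × 2.016 = 6.2483 g.
At 70.06% yield, actual mass of H2 = 6.2483 × 0.7006 = 4.3776 g.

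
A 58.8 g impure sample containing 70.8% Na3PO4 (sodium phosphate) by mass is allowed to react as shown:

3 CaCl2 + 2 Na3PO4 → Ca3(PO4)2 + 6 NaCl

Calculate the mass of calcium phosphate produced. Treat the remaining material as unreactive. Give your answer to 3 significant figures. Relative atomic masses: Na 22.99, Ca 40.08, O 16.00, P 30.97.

Mass of pure Na3PO4 = 58.8 g × 0.708 = 41.63 g.
M(Na3PO4) = 3(22.99) + 30.97 + 4(16.00) = 163.94 g/mol.
M(Ca3(PO4)2) = 3(40.08) + 2(30.97) + 8(16.00) = 310.18 g/mol.
n(Na3PO4) = 41.63 g / 163.94 g/mol = 0.2539 mol.
From the equation the Na3PO4:Ca3(PO4)2 mole ratio is 2:1, so n(Ca3(PO4)2) = 0.2539 × 1/2 = 0.1270 mol.
Mass of Ca3(PO4)2 = 0.1270 mol × 310.18 g/mol = 39.38 g.

39.4 g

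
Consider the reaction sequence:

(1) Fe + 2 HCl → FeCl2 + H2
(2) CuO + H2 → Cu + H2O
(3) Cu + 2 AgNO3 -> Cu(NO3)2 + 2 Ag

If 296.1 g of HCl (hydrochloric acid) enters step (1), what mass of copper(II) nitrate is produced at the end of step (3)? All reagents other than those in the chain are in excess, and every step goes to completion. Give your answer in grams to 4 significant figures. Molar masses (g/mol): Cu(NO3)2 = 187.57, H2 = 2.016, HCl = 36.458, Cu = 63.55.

761.7 g

n(HCl) = 296.1 / 36.458 = 8.1217 mol.
Reaction (1): HCl→H2 ratio 2:1 ⇒ n(H2) = 4.0608 mol.
Reaction (2): H2→Cu ratio 1:1 ⇒ n(Cu) = 4.0608 mol.
Reaction (3): Cu→Cu(NO3)2 ratio 1:1 ⇒ n(Cu(NO3)2) = 4.0608 mol.
Mass of Cu(NO3)2 = 4.0608 × 187.57 = 761.69 g.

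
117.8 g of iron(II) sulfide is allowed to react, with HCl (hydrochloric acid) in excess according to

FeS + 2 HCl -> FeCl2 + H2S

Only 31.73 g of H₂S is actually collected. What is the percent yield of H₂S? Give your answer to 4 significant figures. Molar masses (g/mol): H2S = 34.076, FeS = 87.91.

69.49 %

n(FeS) = 117.80 g / 87.91 g/mol = 1.3400 mol.
From the equation the FeS:H2S mole ratio is 1:1, so n(H2S) = 1.3400 × 1/1 = 1.3400 mol.
Mass of H2S = 1.3400 mol × 34.076 g/mol = 45.662 g.
This is the theoretical yield. Percent yield = 31.73 g / 45.662 g × 100% = 69.489%.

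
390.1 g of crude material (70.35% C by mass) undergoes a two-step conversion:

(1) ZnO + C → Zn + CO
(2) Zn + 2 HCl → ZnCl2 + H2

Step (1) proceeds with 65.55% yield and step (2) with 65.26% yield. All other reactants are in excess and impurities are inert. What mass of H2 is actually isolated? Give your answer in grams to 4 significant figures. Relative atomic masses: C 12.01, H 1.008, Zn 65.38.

19.71 g

Pure C = 390.1 × 0.7035 = 274.44 g.
M(C) = 12.01 g/mol.
M(H2) = 2(1.008) = 2.016 g/mol.
n(C) = 274.44 / 12.01 = 22.851 mol.
Step 1 (C:Zn = 1:1): theoretical n(Zn) = 22.851 mol; at 65.55% yield, n(Zn) = 14.979 mol.
Step 2 (Zn:H2 = 1:1): theoretical n(H2) = 14.979 mol, so theoretical mass = 14.979 × 2.016 = 30.197 g.
At 65.26% yield, actual mass of H2 = 30.197 × 0.6526 = 19.706 g.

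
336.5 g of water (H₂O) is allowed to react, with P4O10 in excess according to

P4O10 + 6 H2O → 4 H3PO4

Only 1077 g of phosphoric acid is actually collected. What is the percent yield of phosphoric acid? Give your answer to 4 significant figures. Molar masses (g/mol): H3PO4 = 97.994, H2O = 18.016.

n(H2O) = 336.50 g / 18.016 g/mol = 18.678 mol.
From the equation the H2O:H3PO4 mole ratio is 6:4, so n(H3PO4) = 18.678 × 4/6 = 12.452 mol.
Mass of H3PO4 = 12.452 mol × 97.994 g/mol = 1220.2 g.
This is the theoretical yield. Percent yield = 1077 g / 1220.2 g × 100% = 88.263%.

88.26 %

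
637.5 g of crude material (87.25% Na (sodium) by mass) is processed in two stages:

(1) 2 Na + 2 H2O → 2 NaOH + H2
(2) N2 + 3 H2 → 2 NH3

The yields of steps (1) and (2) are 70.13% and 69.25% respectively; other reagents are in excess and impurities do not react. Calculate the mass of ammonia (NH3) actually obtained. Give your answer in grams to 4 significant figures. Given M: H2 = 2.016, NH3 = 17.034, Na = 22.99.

Pure Na = 637.5 × 0.8725 = 556.22 g.
n(Na) = 556.22 / 22.99 = 24.194 mol.
Step 1 (Na:H2 = 2:1): theoretical n(H2) = 12.097 mol; at 70.13% yield, n(H2) = 8.4836 mol.
Step 2 (H2:NH3 = 3:2): theoretical n(NH3) = 5.6557 mol, so theoretical mass = 5.6557 × 17.034 = 96.340 g.
At 69.25% yield, actual mass of NH3 = 96.340 × 0.6925 = 66.715 g.

66.72 g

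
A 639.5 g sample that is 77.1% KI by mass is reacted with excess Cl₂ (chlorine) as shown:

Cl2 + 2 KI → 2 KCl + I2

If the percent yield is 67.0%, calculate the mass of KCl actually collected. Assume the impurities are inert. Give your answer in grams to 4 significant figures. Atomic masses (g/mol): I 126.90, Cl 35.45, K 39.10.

148.4 g

Pure KI available = 639.5 g × 0.771 = 493.05 g.
M(KI) = 39.10 + 126.90 = 166.00 g/mol.
M(KCl) = 39.10 + 35.45 = 74.55 g/mol.
n(KI) = 493.05 g / 166.00 g/mol = 2.9702 mol.
From the equation the KI:KCl mole ratio is 2:2, so n(KCl) = 2.9702 × 2/2 = 2.9702 mol.
Mass of KCl = 2.9702 mol × 74.55 g/mol = 221.43 g.
Actual mass collected = 221.43 g × 0.670 = 148.36 g.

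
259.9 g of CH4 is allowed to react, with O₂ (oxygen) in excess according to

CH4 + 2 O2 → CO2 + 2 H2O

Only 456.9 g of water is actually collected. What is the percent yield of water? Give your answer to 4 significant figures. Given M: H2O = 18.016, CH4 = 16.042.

78.27 %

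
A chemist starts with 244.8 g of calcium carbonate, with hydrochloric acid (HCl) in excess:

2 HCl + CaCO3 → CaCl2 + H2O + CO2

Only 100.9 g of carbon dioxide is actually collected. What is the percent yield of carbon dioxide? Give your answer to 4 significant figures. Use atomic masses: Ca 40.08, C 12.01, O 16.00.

93.74 %

M(CaCO3) = 40.08 + 12.01 + 3(16.00) = 100.09 g/mol.
M(CO2) = 12.01 + 2(16.00) = 44.01 g/mol.
n(CaCO3) = 244.80 g / 100.09 g/mol = 2.4458 mol.
From the equation the CaCO3:CO2 mole ratio is 1:1, so n(CO2) = 2.4458 × 1/1 = 2.4458 mol.
Mass of CO2 = 2.4458 mol × 44.01 g/mol = 107.64 g.
This is the theoretical yield. Percent yield = 100.9 g / 107.64 g × 100% = 93.739%.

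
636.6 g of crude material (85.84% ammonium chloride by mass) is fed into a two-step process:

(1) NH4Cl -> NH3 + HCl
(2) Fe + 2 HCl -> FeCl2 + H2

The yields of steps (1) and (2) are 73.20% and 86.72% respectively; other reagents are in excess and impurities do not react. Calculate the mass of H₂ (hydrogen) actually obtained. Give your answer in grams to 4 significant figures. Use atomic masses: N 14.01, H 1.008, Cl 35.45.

Pure NH4Cl = 636.6 × 0.8584 = 546.46 g.
M(NH4Cl) = 14.01 + 4(1.008) + 35.45 = 53.492 g/mol.
M(H2) = 2(1.008) = 2.016 g/mol.
n(NH4Cl) = 546.46 / 53.492 = 10.216 mol.
Step 1 (NH4Cl:HCl = 1:1): theoretical n(HCl) = 10.216 mol; at 73.20% yield, n(HCl) = 7.4779 mol.
Step 2 (HCl:H2 = 2:1): theoretical n(H2) = 3.7389 mol, so theoretical mass = 3.7389 × 2.016 = 7.5377 g.
At 86.72% yield, actual mass of H2 = 7.5377 × 0.8672 = 6.5367 g.

6.537 g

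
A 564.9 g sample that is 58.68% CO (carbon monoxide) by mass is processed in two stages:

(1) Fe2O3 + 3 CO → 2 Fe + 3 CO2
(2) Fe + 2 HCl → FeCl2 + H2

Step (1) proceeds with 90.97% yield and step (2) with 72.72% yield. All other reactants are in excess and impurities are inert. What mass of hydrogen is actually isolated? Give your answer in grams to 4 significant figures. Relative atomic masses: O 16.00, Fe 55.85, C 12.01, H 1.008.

10.52 g

Pure CO = 564.9 × 0.5868 = 331.48 g.
M(CO) = 12.01 + 16.00 = 28.01 g/mol.
M(H2) = 2(1.008) = 2.016 g/mol.
n(CO) = 331.48 / 28.01 = 11.834 mol.
Step 1 (CO:Fe = 3:2): theoretical n(Fe) = 7.8896 mol; at 90.97% yield, n(Fe) = 7.1772 mol.
Step 2 (Fe:H2 = 1:1): theoretical n(H2) = 7.1772 mol, so theoretical mass = 7.1772 × 2.016 = 14.469 g.
At 72.72% yield, actual mass of H2 = 14.469 × 0.7272 = 10.522 g.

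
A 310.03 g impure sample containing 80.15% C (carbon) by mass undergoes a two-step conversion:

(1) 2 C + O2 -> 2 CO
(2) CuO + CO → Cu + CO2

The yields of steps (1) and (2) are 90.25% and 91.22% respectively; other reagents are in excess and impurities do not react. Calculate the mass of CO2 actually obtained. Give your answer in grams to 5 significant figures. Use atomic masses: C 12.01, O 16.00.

749.64 g

Pure C = 310.03 × 0.8015 = 248.489 g.
M(C) = 12.01 g/mol.
M(CO2) = 12.01 + 2(16.00) = 44.01 g/mol.
n(C) = 248.489 / 12.01 = 20.6902 mol.
Step 1 (C:CO = 2:2): theoretical n(CO) = 20.6902 mol; at 90.25% yield, n(CO) = 18.6729 mol.
Step 2 (CO:CO2 = 1:1): theoretical n(CO2) = 18.6729 mol, so theoretical mass = 18.6729 × 44.01 = 821.794 g.
At 91.22% yield, actual mass of CO2 = 821.794 × 0.9122 = 749.640 g.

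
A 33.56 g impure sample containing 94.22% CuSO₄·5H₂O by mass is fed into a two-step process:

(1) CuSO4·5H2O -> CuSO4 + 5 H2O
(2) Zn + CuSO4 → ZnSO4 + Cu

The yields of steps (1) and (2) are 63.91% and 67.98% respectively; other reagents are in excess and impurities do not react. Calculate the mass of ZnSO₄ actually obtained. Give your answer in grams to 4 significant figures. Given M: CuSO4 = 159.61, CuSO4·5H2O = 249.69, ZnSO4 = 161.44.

8.882 g

Pure CuSO4·5H2O = 33.56 × 0.9422 = 31.620 g.
n(CuSO4·5H2O) = 31.620 / 249.69 = 0.12664 mol.
Step 1 (CuSO4·5H2O:CuSO4 = 1:1): theoretical n(CuSO4) = 0.12664 mol; at 63.91% yield, n(CuSO4) = 0.080934 mol.
Step 2 (CuSO4:ZnSO4 = 1:1): theoretical n(ZnSO4) = 0.080934 mol, so theoretical mass = 0.080934 × 161.44 = 13.066 g.
At 67.98% yield, actual mass of ZnSO4 = 13.066 × 0.6798 = 8.8823 g.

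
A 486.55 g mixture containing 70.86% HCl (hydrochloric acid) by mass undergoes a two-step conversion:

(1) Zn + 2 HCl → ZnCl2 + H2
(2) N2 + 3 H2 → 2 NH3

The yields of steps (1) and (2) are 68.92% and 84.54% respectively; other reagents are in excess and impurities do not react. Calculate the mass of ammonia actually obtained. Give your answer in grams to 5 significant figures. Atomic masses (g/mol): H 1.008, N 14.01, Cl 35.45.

Pure HCl = 486.55 × 0.7086 = 344.769 g.
M(HCl) = 1.008 + 35.45 = 36.458 g/mol.
M(NH3) = 14.01 + 3(1.008) = 17.034 g/mol.
n(HCl) = 344.769 / 36.458 = 9.45662 mol.
Step 1 (HCl:H2 = 2:1): theoretical n(H2) = 4.72831 mol; at 68.92% yield, n(H2) = 3.25875 mol.
Step 2 (H2:NH3 = 3:2): theoretical n(NH3) = 2.17250 mol, so theoretical mass = 2.17250 × 17.034 = 37.0064 g.
At 84.54% yield, actual mass of NH3 = 37.0064 × 0.8454 = 31.2852 g.

31.285 g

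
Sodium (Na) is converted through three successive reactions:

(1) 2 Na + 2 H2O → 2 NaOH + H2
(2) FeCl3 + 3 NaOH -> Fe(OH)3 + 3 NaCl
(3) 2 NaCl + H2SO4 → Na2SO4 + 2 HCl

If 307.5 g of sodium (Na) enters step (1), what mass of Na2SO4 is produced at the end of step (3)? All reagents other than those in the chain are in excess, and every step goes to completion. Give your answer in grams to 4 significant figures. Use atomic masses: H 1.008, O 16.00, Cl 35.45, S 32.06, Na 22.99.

949.9 g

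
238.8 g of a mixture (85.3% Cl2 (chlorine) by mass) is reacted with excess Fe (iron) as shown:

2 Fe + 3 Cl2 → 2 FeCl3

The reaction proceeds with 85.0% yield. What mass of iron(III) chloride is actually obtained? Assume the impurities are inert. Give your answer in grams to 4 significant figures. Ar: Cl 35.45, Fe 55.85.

Pure Cl2 available = 238.8 g × 0.853 = 203.70 g.
M(Cl2) = 2(35.45) = 70.90 g/mol.
M(FeCl3) = 55.85 + 3(35.45) = 162.20 g/mol.
n(Cl2) = 203.70 g / 70.90 g/mol = 2.8730 mol.
From the equation the Cl2:FeCl3 mole ratio is 3:2, so n(FeCl3) = 2.8730 × 2/3 = 1.9153 mol.
Mass of FeCl3 = 1.9153 mol × 162.20 g/mol = 310.67 g.
Actual mass collected = 310.67 g × 0.850 = 264.07 g.

264.1 g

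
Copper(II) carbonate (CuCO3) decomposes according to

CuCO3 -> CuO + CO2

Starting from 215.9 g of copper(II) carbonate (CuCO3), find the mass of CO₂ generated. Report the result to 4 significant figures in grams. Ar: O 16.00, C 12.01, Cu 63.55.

M(CuCO3) = 63.55 + 12.01 + 3(16.00) = 123.56 g/mol.
M(CO2) = 12.01 + 2(16.00) = 44.01 g/mol.
n(CuCO3) = 215.90 g / 123.56 g/mol = 1.7473 mol.
From the equation the CuCO3:CO2 mole ratio is 1:1, so n(CO2) = 1.7473 × 1/1 = 1.7473 mol.
Mass of CO2 = 1.7473 mol × 44.01 g/mol = 76.900 g.

76.90 g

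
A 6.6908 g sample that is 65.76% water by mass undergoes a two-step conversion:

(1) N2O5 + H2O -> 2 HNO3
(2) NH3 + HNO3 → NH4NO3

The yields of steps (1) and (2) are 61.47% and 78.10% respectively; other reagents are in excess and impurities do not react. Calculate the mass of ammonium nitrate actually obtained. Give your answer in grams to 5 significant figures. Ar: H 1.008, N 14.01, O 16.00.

18.771 g

Pure H2O = 6.6908 × 0.6576 = 4.39987 g.
M(H2O) = 2(1.008) + 16.00 = 18.016 g/mol.
M(NH4NO3) = 2(14.01) + 4(1.008) + 3(16.00) = 80.052 g/mol.
n(H2O) = 4.39987 / 18.016 = 0.244220 mol.
Step 1 (H2O:HNO3 = 1:2): theoretical n(HNO3) = 0.488440 mol; at 61.47% yield, n(HNO3) = 0.300244 mol.
Step 2 (HNO3:NH4NO3 = 1:1): theoretical n(NH4NO3) = 0.300244 mol, so theoretical mass = 0.300244 × 80.052 = 24.0352 g.
At 78.10% yield, actual mass of NH4NO3 = 24.0352 × 0.7810 = 18.7715 g.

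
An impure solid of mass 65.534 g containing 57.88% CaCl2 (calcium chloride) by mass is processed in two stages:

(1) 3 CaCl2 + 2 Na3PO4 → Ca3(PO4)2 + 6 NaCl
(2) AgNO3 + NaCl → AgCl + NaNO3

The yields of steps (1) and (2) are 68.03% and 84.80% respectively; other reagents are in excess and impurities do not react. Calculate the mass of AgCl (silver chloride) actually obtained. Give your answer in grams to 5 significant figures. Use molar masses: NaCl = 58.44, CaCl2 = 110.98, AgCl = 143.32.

Pure CaCl2 = 65.534 × 0.5788 = 37.9311 g.
n(CaCl2) = 37.9311 / 110.98 = 0.341783 mol.
Step 1 (CaCl2:NaCl = 3:6): theoretical n(NaCl) = 0.683566 mol; at 68.03% yield, n(NaCl) = 0.465030 mol.
Step 2 (NaCl:AgCl = 1:1): theoretical n(AgCl) = 0.465030 mol, so theoretical mass = 0.465030 × 143.32 = 66.6481 g.
At 84.80% yield, actual mass of AgCl = 66.6481 × 0.8480 = 56.5176 g.

56.518 g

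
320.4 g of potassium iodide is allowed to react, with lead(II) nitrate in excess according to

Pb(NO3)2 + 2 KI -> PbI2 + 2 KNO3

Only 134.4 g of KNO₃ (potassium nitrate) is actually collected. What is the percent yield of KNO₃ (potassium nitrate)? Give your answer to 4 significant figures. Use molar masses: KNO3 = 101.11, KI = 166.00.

n(KI) = 320.40 g / 166.00 g/mol = 1.9301 mol.
From the equation the KI:KNO3 mole ratio is 2:2, so n(KNO3) = 1.9301 × 2/2 = 1.9301 mol.
Mass of KNO3 = 1.9301 mol × 101.11 g/mol = 195.15 g.
This is the theoretical yield. Percent yield = 134.4 g / 195.15 g × 100% = 68.869%.

68.87 %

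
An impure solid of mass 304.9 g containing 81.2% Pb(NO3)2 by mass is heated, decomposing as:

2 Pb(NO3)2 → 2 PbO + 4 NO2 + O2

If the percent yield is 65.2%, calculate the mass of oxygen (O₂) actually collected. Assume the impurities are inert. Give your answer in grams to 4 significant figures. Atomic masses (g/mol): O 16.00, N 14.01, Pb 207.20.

7.798 g

Pure Pb(NO3)2 available = 304.9 g × 0.812 = 247.58 g.
M(Pb(NO3)2) = 207.20 + 2(14.01) + 6(16.00) = 331.22 g/mol.
M(O2) = 2(16.00) = 32.00 g/mol.
n(Pb(NO3)2) = 247.58 g / 331.22 g/mol = 0.74748 mol.
From the equation the Pb(NO3)2:O2 mole ratio is 2:1, so n(O2) = 0.74748 × 1/2 = 0.37374 mol.
Mass of O2 = 0.37374 mol × 32.00 g/mol = 11.960 g.
Actual mass collected = 11.960 g × 0.652 = 7.7977 g.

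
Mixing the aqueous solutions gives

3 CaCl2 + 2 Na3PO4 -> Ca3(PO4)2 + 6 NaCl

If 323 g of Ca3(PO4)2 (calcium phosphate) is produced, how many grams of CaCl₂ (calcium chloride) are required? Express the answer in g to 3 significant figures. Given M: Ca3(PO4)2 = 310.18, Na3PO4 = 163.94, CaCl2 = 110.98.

347 g

n(Ca3(PO4)2) = 323.0 g / 310.18 g/mol = 1.041 mol.
From the equation the Ca3(PO4)2:CaCl2 mole ratio is 1:3, so n(CaCl2) = 1.041 × 3/1 = 3.124 mol.
Mass of CaCl2 = 3.124 mol × 110.98 g/mol = 346.7 g.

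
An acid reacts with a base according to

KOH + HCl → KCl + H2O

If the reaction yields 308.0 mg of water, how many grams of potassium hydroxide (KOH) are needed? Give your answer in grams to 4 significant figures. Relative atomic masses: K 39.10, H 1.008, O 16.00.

0.9592 g

M(H2O) = 2(1.008) + 16.00 = 18.016 g/mol.
M(KOH) = 39.10 + 16.00 + 1.008 = 56.108 g/mol.
Convert: 308.0 mg = 0.30800 g.
n(H2O) = 0.30800 g / 18.016 g/mol = 0.017096 mol.
From the equation the H2O:KOH mole ratio is 1:1, so n(KOH) = 0.017096 × 1/1 = 0.017096 mol.
Mass of KOH = 0.017096 mol × 56.108 g/mol = 0.95922 g.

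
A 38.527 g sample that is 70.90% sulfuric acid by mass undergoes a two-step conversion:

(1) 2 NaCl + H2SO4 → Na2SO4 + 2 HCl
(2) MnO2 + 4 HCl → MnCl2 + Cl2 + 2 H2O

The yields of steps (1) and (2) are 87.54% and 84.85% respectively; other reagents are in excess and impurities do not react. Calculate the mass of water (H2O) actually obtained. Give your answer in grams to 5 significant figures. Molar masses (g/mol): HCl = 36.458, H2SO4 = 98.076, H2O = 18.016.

3.7271 g

Pure H2SO4 = 38.527 × 0.7090 = 27.3156 g.
n(H2SO4) = 27.3156 / 98.076 = 0.278515 mol.
Step 1 (H2SO4:HCl = 1:2): theoretical n(HCl) = 0.557030 mol; at 87.54% yield, n(HCl) = 0.487624 mol.
Step 2 (HCl:H2O = 4:2): theoretical n(H2O) = 0.243812 mol, so theoretical mass = 0.243812 × 18.016 = 4.39252 g.
At 84.85% yield, actual mass of H2O = 4.39252 × 0.8485 = 3.72705 g.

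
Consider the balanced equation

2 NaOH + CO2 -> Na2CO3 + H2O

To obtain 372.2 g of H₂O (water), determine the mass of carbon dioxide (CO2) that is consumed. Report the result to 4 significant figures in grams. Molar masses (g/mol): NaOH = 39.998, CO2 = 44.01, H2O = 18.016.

909.2 g

n(H2O) = 372.20 g / 18.016 g/mol = 20.659 mol.
From the equation the H2O:CO2 mole ratio is 1:1, so n(CO2) = 20.659 × 1/1 = 20.659 mol.
Mass of CO2 = 20.659 mol × 44.01 g/mol = 909.22 g.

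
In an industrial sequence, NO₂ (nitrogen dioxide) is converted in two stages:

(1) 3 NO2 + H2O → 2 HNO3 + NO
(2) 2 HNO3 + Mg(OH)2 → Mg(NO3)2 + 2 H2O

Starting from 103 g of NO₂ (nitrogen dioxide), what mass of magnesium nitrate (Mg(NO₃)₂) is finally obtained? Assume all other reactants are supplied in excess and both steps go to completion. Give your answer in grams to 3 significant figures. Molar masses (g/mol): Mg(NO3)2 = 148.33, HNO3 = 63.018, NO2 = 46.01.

111 g

n(NO2) = 103.0 / 46.01 = 2.239 mol.
Step 1 gives a 3:2 ratio of NO2 to HNO3, so n(HNO3) = 1.492 mol.
In step 2 the HNO3:Mg(NO3)2 ratio is 2:1, so n(Mg(NO3)2) = 0.7462 mol.
Mass of Mg(NO3)2 = 0.7462 × 148.33 = 110.7 g.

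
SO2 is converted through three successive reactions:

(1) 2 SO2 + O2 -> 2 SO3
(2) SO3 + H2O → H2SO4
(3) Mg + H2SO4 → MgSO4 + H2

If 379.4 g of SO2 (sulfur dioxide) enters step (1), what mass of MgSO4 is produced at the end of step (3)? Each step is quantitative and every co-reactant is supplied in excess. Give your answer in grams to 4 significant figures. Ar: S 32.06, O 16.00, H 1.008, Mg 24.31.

M(SO2) = 32.06 + 2(16.00) = 64.06 g/mol.
M(MgSO4) = 24.31 + 32.06 + 4(16.00) = 120.37 g/mol.
n(SO2) = 379.4 / 64.06 = 5.9226 mol.
Reaction (1): SO2→SO3 ratio 2:2 ⇒ n(SO3) = 5.9226 mol.
Reaction (2): SO3→H2SO4 ratio 1:1 ⇒ n(H2SO4) = 5.9226 mol.
Reaction (3): H2SO4→MgSO4 ratio 1:1 ⇒ n(MgSO4) = 5.9226 mol.
Mass of MgSO4 = 5.9226 × 120.37 = 712.90 g.

712.9 g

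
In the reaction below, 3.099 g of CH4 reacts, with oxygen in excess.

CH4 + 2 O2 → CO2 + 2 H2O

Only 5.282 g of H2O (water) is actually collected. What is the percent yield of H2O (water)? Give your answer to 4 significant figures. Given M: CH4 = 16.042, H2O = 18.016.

75.88 %

n(CH4) = 3.0990 g / 16.042 g/mol = 0.19318 mol.
From the equation the CH4:H2O mole ratio is 1:2, so n(H2O) = 0.19318 × 2/1 = 0.38636 mol.
Mass of H2O = 0.38636 mol × 18.016 g/mol = 6.9607 g.
This is the theoretical yield. Percent yield = 5.282 g / 6.9607 g × 100% = 75.883%.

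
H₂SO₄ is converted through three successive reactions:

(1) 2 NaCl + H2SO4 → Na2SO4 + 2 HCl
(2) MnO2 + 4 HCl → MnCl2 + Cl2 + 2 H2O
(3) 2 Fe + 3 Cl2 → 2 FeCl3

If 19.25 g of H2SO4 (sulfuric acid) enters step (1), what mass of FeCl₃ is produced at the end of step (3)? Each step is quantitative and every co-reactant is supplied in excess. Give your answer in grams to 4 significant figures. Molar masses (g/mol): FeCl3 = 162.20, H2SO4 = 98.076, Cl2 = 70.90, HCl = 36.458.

10.61 g

n(H2SO4) = 19.25 / 98.076 = 0.19628 mol.
Reaction (1): H2SO4→HCl ratio 1:2 ⇒ n(HCl) = 0.39255 mol.
Reaction (2): HCl→Cl2 ratio 4:1 ⇒ n(Cl2) = 0.098138 mol.
Reaction (3): Cl2→FeCl3 ratio 3:2 ⇒ n(FeCl3) = 0.065425 mol.
Mass of FeCl3 = 0.065425 × 162.20 = 10.612 g.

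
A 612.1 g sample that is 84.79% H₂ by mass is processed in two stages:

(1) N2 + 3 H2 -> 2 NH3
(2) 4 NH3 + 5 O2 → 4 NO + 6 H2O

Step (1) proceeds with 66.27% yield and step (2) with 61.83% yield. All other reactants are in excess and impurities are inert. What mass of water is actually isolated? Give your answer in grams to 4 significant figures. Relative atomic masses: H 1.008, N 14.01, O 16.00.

1900 g

Pure H2 = 612.1 × 0.8479 = 519.00 g.
M(H2) = 2(1.008) = 2.016 g/mol.
M(H2O) = 2(1.008) + 16.00 = 18.016 g/mol.
n(H2) = 519.00 / 2.016 = 257.44 mol.
Step 1 (H2:NH3 = 3:2): theoretical n(NH3) = 171.63 mol; at 66.27% yield, n(NH3) = 113.74 mol.
Step 2 (NH3:H2O = 4:6): theoretical n(H2O) = 170.61 mol, so theoretical mass = 170.61 × 18.016 = 3073.6 g.
At 61.83% yield, actual mass of H2O = 3073.6 × 0.6183 = 1900.4 g.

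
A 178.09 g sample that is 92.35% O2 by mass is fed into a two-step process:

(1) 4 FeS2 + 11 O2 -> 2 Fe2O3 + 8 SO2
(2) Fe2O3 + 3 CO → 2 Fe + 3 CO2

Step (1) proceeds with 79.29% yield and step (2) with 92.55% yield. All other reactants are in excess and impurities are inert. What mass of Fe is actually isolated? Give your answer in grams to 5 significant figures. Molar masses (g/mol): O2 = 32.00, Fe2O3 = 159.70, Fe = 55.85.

76.597 g

Pure O2 = 178.09 × 0.9235 = 164.466 g.
n(O2) = 164.466 / 32.00 = 5.13957 mol.
Step 1 (O2:Fe2O3 = 11:2): theoretical n(Fe2O3) = 0.934467 mol; at 79.29% yield, n(Fe2O3) = 0.740939 mol.
Step 2 (Fe2O3:Fe = 1:2): theoretical n(Fe) = 1.48188 mol, so theoretical mass = 1.48188 × 55.85 = 82.7628 g.
At 92.55% yield, actual mass of Fe = 82.7628 × 0.9255 = 76.5970 g.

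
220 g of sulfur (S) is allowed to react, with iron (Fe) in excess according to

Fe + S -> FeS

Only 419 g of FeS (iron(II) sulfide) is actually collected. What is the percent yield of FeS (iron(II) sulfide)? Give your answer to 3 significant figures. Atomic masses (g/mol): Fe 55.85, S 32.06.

M(S) = 32.06 g/mol.
M(FeS) = 55.85 + 32.06 = 87.91 g/mol.
n(S) = 220.0 g / 32.06 g/mol = 6.862 mol.
From the equation the S:FeS mole ratio is 1:1, so n(FeS) = 6.862 × 1/1 = 6.862 mol.
Mass of FeS = 6.862 mol × 87.91 g/mol = 603.3 g.
This is the theoretical yield. Percent yield = 419 g / 603.3 g × 100% = 69.46%.

69.5 %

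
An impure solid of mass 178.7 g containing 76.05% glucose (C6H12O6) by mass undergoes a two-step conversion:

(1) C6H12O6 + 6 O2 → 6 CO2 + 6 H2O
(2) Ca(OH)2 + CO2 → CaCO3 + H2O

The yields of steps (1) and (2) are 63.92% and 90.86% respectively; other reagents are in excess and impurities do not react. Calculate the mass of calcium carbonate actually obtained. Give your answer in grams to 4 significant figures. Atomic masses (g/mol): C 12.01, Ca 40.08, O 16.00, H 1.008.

263.1 g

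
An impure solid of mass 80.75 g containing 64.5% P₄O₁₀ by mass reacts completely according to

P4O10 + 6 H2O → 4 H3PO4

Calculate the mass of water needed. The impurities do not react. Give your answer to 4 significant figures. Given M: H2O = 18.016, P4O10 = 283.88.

19.83 g

Mass of pure P4O10 = 80.75 g × 0.645 = 52.084 g.
n(P4O10) = 52.084 g / 283.88 g/mol = 0.18347 mol.
From the equation the P4O10:H2O mole ratio is 1:6, so n(H2O) = 0.18347 × 6/1 = 1.1008 mol.
Mass of H2O = 1.1008 mol × 18.016 g/mol = 19.832 g.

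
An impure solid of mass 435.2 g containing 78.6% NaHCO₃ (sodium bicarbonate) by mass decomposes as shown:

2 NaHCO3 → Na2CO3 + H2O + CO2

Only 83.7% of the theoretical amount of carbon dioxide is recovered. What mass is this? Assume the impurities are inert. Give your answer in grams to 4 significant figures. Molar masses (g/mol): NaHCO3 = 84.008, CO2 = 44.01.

Pure NaHCO3 available = 435.2 g × 0.786 = 342.07 g.
n(NaHCO3) = 342.07 g / 84.008 g/mol = 4.0718 mol.
From the equation the NaHCO3:CO2 mole ratio is 2:1, so n(CO2) = 4.0718 × 1/2 = 2.0359 mol.
Mass of CO2 = 2.0359 mol × 44.01 g/mol = 89.601 g.
Actual mass collected = 89.601 g × 0.837 = 74.996 g.

75.00 g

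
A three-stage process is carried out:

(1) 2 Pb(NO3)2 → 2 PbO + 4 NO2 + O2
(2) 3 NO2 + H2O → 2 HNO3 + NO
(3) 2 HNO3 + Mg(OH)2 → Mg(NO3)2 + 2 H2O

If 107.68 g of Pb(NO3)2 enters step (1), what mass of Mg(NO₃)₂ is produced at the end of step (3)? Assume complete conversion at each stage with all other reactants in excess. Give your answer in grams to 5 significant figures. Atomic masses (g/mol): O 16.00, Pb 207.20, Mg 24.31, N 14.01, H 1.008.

M(Pb(NO3)2) = 207.20 + 2(14.01) + 6(16.00) = 331.22 g/mol.
M(Mg(NO3)2) = 24.31 + 2(14.01) + 6(16.00) = 148.33 g/mol.
n(Pb(NO3)2) = 107.68 / 331.22 = 0.325101 mol.
Reaction (1): Pb(NO3)2→NO2 ratio 2:4 ⇒ n(NO2) = 0.650202 mol.
Reaction (2): NO2→HNO3 ratio 3:2 ⇒ n(HNO3) = 0.433468 mol.
Reaction (3): HNO3→Mg(NO3)2 ratio 2:1 ⇒ n(Mg(NO3)2) = 0.216734 mol.
Mass of Mg(NO3)2 = 0.216734 × 148.33 = 32.1482 g.

32.148 g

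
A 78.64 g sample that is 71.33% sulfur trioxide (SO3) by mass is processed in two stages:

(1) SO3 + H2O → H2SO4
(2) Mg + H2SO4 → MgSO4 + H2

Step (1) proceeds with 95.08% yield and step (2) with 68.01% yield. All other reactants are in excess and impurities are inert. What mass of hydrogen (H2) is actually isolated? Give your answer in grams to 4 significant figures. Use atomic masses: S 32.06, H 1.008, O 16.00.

0.9134 g

Pure SO3 = 78.64 × 0.7133 = 56.094 g.
M(SO3) = 32.06 + 3(16.00) = 80.06 g/mol.
M(H2) = 2(1.008) = 2.016 g/mol.
n(SO3) = 56.094 / 80.06 = 0.70065 mol.
Step 1 (SO3:H2SO4 = 1:1): theoretical n(H2SO4) = 0.70065 mol; at 95.08% yield, n(H2SO4) = 0.66618 mol.
Step 2 (H2SO4:H2 = 1:1): theoretical n(H2) = 0.66618 mol, so theoretical mass = 0.66618 × 2.016 = 1.3430 g.
At 68.01% yield, actual mass of H2 = 1.3430 × 0.6801 = 0.91338 g.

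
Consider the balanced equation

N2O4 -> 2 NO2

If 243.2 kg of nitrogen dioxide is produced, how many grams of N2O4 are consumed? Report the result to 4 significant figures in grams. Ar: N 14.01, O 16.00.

243200 g

M(NO2) = 14.01 + 2(16.00) = 46.01 g/mol.
M(N2O4) = 2(14.01) + 4(16.00) = 92.02 g/mol.
Convert: 243.2 kg = 243200 g.
n(NO2) = 243200 g / 46.01 g/mol = 5285.8 mol.
From the equation the NO2:N2O4 mole ratio is 2:1, so n(N2O4) = 5285.8 × 1/2 = 2642.9 mol.
Mass of N2O4 = 2642.9 mol × 92.02 g/mol = 243200 g.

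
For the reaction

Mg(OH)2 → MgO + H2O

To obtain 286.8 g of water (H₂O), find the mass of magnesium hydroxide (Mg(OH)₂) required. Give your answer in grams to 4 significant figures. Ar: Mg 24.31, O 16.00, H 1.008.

M(H2O) = 2(1.008) + 16.00 = 18.016 g/mol.
M(Mg(OH)2) = 24.31 + 2(16.00) + 2(1.008) = 58.326 g/mol.
n(H2O) = 286.80 g / 18.016 g/mol = 15.919 mol.
From the equation the H2O:Mg(OH)2 mole ratio is 1:1, so n(Mg(OH)2) = 15.919 × 1/1 = 15.919 mol.
Mass of Mg(OH)2 = 15.919 mol × 58.326 g/mol = 928.50 g.

928.5 g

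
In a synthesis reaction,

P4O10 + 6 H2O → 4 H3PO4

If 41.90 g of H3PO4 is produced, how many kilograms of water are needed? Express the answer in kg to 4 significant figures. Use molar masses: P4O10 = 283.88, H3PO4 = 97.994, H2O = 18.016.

0.01155 kg

n(H3PO4) = 41.900 g / 97.994 g/mol = 0.42758 mol.
From the equation the H3PO4:H2O mole ratio is 4:6, so n(H2O) = 0.42758 × 6/4 = 0.64137 mol.
Mass of H2O = 0.64137 mol × 18.016 g/mol = 11.555 g.
Converting to kg: 11.555 g = 0.01155 kg.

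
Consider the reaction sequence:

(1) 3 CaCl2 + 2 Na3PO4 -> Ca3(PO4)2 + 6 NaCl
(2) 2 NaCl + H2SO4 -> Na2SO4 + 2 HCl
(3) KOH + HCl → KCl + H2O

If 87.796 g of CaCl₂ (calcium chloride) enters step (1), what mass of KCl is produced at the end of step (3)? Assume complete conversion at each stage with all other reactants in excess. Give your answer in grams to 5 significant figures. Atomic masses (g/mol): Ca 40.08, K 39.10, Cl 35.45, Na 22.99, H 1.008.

117.95 g

M(CaCl2) = 40.08 + 2(35.45) = 110.98 g/mol.
M(KCl) = 39.10 + 35.45 = 74.55 g/mol.
n(CaCl2) = 87.796 / 110.98 = 0.791097 mol.
Reaction (1): CaCl2→NaCl ratio 3:6 ⇒ n(NaCl) = 1.58219 mol.
Reaction (2): NaCl→HCl ratio 2:2 ⇒ n(HCl) = 1.58219 mol.
Reaction (3): HCl→KCl ratio 1:1 ⇒ n(KCl) = 1.58219 mol.
Mass of KCl = 1.58219 × 74.55 = 117.953 g.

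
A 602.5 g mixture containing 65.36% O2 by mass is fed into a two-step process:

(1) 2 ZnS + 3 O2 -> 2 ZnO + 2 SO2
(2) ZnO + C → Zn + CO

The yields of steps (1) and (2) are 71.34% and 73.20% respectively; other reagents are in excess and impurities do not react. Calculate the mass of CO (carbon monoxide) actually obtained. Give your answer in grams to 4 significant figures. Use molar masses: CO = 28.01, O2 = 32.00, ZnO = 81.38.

Pure O2 = 602.5 × 0.6536 = 393.79 g.
n(O2) = 393.79 / 32.00 = 12.306 mol.
Step 1 (O2:ZnO = 3:2): theoretical n(ZnO) = 8.2040 mol; at 71.34% yield, n(ZnO) = 5.8528 mol.
Step 2 (ZnO:CO = 1:1): theoretical n(CO) = 5.8528 mol, so theoretical mass = 5.8528 × 28.01 = 163.94 g.
At 73.20% yield, actual mass of CO = 163.94 × 0.7320 = 120.00 g.

120.0 g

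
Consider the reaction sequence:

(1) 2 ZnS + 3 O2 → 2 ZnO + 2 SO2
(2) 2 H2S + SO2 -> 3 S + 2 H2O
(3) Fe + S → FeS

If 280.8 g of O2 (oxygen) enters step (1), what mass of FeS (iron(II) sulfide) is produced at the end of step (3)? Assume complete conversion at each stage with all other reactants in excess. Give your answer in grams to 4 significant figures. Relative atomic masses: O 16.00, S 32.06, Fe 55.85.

1543 g

M(O2) = 2(16.00) = 32.00 g/mol.
M(FeS) = 55.85 + 32.06 = 87.91 g/mol.
n(O2) = 280.8 / 32.00 = 8.7750 mol.
Reaction (1): O2→SO2 ratio 3:2 ⇒ n(SO2) = 5.8500 mol.
Reaction (2): SO2→S ratio 1:3 ⇒ n(S) = 17.550 mol.
Reaction (3): S→FeS ratio 1:1 ⇒ n(FeS) = 17.550 mol.
Mass of FeS = 17.550 × 87.91 = 1542.8 g.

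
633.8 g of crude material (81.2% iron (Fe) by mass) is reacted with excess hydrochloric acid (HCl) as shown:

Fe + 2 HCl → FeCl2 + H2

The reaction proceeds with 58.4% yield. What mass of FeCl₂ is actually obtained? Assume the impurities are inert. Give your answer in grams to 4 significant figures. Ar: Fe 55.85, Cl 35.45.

682.1 g

Pure Fe available = 633.8 g × 0.812 = 514.65 g.
M(Fe) = 55.85 g/mol.
M(FeCl2) = 55.85 + 2(35.45) = 126.75 g/mol.
n(Fe) = 514.65 g / 55.85 g/mol = 9.2148 mol.
From the equation the Fe:FeCl2 mole ratio is 1:1, so n(FeCl2) = 9.2148 × 1/1 = 9.2148 mol.
Mass of FeCl2 = 9.2148 mol × 126.75 g/mol = 1168.0 g.
Actual mass collected = 1168.0 g × 0.584 = 682.10 g.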